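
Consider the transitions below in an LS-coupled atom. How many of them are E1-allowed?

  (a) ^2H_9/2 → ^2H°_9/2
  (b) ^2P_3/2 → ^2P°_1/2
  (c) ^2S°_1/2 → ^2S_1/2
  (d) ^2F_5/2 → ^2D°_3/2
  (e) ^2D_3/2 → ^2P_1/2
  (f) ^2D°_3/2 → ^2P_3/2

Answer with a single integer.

(a) allowed
(b) allowed
(c) forbidden (ΔL fails)
(d) allowed
(e) forbidden (parity fails)
(f) allowed
Total allowed: 4 of 6.

4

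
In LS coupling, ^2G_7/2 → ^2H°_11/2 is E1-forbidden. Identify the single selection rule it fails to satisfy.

the ΔJ = 0, ±1 rule

Reading off the term symbols: S 1/2→1/2, L 4→5, J 7/2→11/2, parity even→odd.
ΔS = 0: S: 1/2 → 1/2 — ✓.
ΔL = 0, ±1 (not L=0↔0): L: 4 → 5, ΔL = +1 — ✓.
Parity must change: even → odd — ✓.
ΔJ = 0, ±1 (not J=0↔0): J: 7/2 → 11/2, ΔJ = +2 — ✗.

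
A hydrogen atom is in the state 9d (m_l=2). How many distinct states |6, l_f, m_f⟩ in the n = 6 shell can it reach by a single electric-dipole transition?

4

E1 requires Δl = ±1, so l_f ∈ {1, 3}; with 0 ≤ l_f ≤ n_f−1 = 5, the allowed l_f values are {1, 3}.
For l_f = 1: m_f ∈ {m_i−1, m_i, m_i+1} ∩ [−1, 1] = {1} → 1 state.
For l_f = 3: m_f ∈ {m_i−1, m_i, m_i+1} ∩ [−3, 3] = {1, 2, 3} → 3 states.
Total: 4.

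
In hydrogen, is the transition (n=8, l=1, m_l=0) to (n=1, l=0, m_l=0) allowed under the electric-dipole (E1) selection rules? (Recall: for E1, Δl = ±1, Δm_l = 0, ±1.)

allowed

Δl = 0 − 1 = -1; the E1 rule Δl = ±1 is ok.
m_l: 0 → 0 (Δm_l = +0). |Δm_l| ≤ 1 ok.
All E1 selection rules are satisfied.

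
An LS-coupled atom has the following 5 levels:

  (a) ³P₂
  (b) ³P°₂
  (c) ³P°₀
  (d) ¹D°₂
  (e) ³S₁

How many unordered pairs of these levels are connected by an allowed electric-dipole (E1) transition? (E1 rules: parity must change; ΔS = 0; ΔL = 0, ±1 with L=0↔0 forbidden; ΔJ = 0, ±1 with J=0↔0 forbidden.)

3

(a)–(b): allowed.
(a)–(c): forbidden (ΔJ).
(a)–(d): forbidden (ΔS).
(a)–(e): forbidden (parity).
(b)–(c): forbidden (parity, ΔJ).
(b)–(d): forbidden (parity, ΔS).
(b)–(e): allowed.
(c)–(d): forbidden (parity, ΔS, ΔJ).
(c)–(e): allowed.
(d)–(e): forbidden (ΔS, ΔL).
Allowed pairs: 3 of 10.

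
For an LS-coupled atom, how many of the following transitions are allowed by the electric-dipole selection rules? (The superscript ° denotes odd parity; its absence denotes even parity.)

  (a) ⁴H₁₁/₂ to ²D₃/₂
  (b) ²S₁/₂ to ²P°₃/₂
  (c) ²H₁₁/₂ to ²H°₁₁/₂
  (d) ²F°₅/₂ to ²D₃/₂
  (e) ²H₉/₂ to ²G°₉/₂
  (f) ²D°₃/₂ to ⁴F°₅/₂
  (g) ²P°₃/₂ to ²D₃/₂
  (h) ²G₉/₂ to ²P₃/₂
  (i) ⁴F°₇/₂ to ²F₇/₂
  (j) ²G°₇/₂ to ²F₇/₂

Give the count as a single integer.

6

(a) forbidden (parity, ΔS, ΔL, ΔJ fail)
(b) allowed
(c) allowed
(d) allowed
(e) allowed
(f) forbidden (parity, ΔS fail)
(g) allowed
(h) forbidden (parity, ΔL, ΔJ fail)
(i) forbidden (ΔS fails)
(j) allowed
Total allowed: 6 of 10.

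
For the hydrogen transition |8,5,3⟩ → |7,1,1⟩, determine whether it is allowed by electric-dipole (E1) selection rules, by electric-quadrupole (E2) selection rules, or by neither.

Δl = 1 − 5 = -4; l_i + l_f = 6.
Δm_l = -2.
E1 (Δl = ±1, |Δm_l| ≤ 1): not satisfied.
E2 (Δl = 0,±2, l_i+l_f ≥ 2, |Δm_l| ≤ 2): not satisfied.

neither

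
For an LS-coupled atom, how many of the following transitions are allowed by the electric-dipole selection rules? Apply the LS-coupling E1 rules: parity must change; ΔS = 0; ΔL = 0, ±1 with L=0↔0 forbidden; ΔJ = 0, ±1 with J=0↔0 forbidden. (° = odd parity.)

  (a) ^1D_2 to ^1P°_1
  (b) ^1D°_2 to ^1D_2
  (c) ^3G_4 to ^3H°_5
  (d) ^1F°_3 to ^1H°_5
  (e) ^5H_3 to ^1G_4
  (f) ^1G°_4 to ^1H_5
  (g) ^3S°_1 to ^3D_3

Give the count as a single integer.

4

(a) allowed
(b) allowed
(c) allowed
(d) forbidden (parity, ΔL, ΔJ fail)
(e) forbidden (parity, ΔS fail)
(f) allowed
(g) forbidden (ΔL, ΔJ fail)
Total allowed: 4 of 7.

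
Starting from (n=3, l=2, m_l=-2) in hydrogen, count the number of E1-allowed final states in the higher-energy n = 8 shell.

4

E1 requires Δl = ±1, so l_f ∈ {1, 3}; with 0 ≤ l_f ≤ n_f−1 = 7, the allowed l_f values are {1, 3}.
For l_f = 1: m_f ∈ {m_i−1, m_i, m_i+1} ∩ [−1, 1] = {-1} → 1 state.
For l_f = 3: m_f ∈ {m_i−1, m_i, m_i+1} ∩ [−3, 3] = {-3, -2, -1} → 3 states.
Total: 4.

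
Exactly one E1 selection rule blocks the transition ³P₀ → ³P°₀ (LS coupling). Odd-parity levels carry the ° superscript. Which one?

Reading off the term symbols: S 1→1, L 1→1, J 0→0, parity even→odd.
Parity must change: even → odd — satisfied.
ΔS = 0: S: 1 → 1 — satisfied.
ΔL = 0, ±1 (not L=0↔0): L: 1 → 1, ΔL = +0 — satisfied.
ΔJ = 0, ±1 (not J=0↔0): J: 0 → 0, ΔJ = +0 — violated.

the J=0 ↔ J=0 exclusion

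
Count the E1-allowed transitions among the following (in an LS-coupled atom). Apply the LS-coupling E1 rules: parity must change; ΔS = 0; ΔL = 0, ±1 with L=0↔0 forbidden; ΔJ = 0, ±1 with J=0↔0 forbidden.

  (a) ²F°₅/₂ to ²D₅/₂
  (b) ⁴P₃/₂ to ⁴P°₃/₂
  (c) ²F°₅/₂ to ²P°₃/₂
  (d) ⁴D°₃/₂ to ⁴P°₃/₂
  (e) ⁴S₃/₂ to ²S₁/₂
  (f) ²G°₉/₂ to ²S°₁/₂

(a) allowed
(b) allowed
(c) forbidden (parity, ΔL fail)
(d) forbidden (parity fails)
(e) forbidden (parity, ΔS, ΔL fail)
(f) forbidden (parity, ΔL, ΔJ fail)
Total allowed: 2 of 6.

2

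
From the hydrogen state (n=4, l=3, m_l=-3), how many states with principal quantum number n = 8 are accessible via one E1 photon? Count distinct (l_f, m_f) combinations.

E1 requires Δl = ±1, so l_f ∈ {2, 4}; with 0 ≤ l_f ≤ n_f−1 = 7, the allowed l_f values are {2, 4}.
For l_f = 2: m_f ∈ {m_i−1, m_i, m_i+1} ∩ [−2, 2] = {-2} → 1 state.
For l_f = 4: m_f ∈ {m_i−1, m_i, m_i+1} ∩ [−4, 4] = {-4, -3, -2} → 3 states.
Total: 4.

4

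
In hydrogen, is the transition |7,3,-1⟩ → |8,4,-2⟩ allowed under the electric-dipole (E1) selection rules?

l: 3 → 4 (Δl = +1). Δl = ±1 passes.
m_l: -1 → -2 (Δm_l = -1). |Δm_l| ≤ 1 passes.
All E1 selection rules are satisfied.

allowed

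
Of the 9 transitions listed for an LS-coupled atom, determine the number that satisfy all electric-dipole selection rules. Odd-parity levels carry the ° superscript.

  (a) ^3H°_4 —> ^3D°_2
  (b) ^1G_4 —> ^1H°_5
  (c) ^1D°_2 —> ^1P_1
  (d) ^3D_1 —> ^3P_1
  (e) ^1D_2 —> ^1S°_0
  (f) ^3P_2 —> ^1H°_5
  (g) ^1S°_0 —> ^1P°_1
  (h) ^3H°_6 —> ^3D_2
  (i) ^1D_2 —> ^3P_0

2

(a) forbidden (parity, ΔL, ΔJ fail)
(b) allowed
(c) allowed
(d) forbidden (parity fails)
(e) forbidden (ΔL, ΔJ fail)
(f) forbidden (ΔS, ΔL, ΔJ fail)
(g) forbidden (parity fails)
(h) forbidden (ΔL, ΔJ fail)
(i) forbidden (parity, ΔS, ΔJ fail)
Total allowed: 2 of 9.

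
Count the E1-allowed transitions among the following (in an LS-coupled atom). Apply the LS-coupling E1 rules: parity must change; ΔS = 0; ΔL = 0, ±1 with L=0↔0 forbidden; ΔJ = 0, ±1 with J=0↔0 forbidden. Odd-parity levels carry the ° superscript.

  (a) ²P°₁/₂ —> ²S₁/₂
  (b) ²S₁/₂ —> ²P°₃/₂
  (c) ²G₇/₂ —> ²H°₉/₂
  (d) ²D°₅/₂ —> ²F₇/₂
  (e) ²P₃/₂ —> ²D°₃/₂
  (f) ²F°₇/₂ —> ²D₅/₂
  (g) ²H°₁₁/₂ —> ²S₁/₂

6

(a) allowed
(b) allowed
(c) allowed
(d) allowed
(e) allowed
(f) allowed
(g) forbidden (ΔL, ΔJ fail)
Total allowed: 6 of 7.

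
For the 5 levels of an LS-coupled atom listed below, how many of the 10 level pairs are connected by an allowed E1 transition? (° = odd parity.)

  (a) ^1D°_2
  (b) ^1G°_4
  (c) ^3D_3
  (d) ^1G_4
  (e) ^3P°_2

(a)–(b): forbidden (parity, ΔL, ΔJ).
(a)–(c): forbidden (ΔS).
(a)–(d): forbidden (ΔL, ΔJ).
(a)–(e): forbidden (parity, ΔS).
(b)–(c): forbidden (ΔS, ΔL).
(b)–(d): allowed.
(b)–(e): forbidden (parity, ΔS, ΔL, ΔJ).
(c)–(d): forbidden (parity, ΔS, ΔL).
(c)–(e): allowed.
(d)–(e): forbidden (ΔS, ΔL, ΔJ).
Allowed pairs: 2 of 10.

2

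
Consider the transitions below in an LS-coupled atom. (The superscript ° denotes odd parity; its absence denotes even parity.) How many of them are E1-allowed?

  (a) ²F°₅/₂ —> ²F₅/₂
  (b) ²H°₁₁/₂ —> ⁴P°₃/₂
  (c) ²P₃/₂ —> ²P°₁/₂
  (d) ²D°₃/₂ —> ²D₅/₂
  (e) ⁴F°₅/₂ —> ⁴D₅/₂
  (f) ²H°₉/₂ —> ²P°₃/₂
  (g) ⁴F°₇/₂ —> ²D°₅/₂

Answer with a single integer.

(a) allowed
(b) forbidden (parity, ΔS, ΔL, ΔJ fail)
(c) allowed
(d) allowed
(e) allowed
(f) forbidden (parity, ΔL, ΔJ fail)
(g) forbidden (parity, ΔS fail)
Total allowed: 4 of 7.

4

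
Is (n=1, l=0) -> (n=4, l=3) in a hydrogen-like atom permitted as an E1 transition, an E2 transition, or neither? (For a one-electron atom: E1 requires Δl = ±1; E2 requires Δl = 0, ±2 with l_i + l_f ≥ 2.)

Δl = 3 − 0 = +3; l_i + l_f = 3.
E1 (Δl = ±1): not satisfied.
E2 (Δl = 0,±2, l_i+l_f ≥ 2): not satisfied.

neither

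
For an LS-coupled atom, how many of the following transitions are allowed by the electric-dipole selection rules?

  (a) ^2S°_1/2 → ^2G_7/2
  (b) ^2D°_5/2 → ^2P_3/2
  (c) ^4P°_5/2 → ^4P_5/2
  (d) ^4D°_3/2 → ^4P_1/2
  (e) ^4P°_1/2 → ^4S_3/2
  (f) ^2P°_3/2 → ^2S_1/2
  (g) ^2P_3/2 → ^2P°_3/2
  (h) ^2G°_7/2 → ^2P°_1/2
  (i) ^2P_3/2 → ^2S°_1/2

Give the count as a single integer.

7

(a) forbidden (ΔL, ΔJ fail)
(b) allowed
(c) allowed
(d) allowed
(e) allowed
(f) allowed
(g) allowed
(h) forbidden (parity, ΔL, ΔJ fail)
(i) allowed
Total allowed: 7 of 9.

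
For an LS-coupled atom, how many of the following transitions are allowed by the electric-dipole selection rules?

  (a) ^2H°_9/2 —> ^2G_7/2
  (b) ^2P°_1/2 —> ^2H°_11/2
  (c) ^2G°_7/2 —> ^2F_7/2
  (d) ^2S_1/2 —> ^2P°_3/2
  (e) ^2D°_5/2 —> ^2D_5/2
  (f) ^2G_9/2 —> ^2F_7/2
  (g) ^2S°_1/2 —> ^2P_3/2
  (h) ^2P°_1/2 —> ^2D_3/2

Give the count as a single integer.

6

(a) allowed
(b) forbidden (parity, ΔL, ΔJ fail)
(c) allowed
(d) allowed
(e) allowed
(f) forbidden (parity fails)
(g) allowed
(h) allowed
Total allowed: 6 of 8.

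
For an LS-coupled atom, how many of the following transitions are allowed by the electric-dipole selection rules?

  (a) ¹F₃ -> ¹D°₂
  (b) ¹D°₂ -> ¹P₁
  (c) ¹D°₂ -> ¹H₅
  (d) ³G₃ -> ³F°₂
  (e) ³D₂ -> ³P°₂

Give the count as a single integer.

4

(a) allowed
(b) allowed
(c) forbidden (ΔL, ΔJ fail)
(d) allowed
(e) allowed
Total allowed: 4 of 5.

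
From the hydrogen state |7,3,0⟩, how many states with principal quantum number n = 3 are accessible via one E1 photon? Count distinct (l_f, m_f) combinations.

E1 requires Δl = ±1, so l_f ∈ {2, 4}; with 0 ≤ l_f ≤ n_f−1 = 2, the allowed l_f values are {2}.
For l_f = 2: m_f ∈ {m_i−1, m_i, m_i+1} ∩ [−2, 2] = {-1, 0, 1} → 3 states.
Total: 3.

3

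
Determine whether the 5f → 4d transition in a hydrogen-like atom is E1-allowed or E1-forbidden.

allowed

l: 3 → 2 (Δl = -1). Δl = ±1 ok.
All E1 selection rules are satisfied.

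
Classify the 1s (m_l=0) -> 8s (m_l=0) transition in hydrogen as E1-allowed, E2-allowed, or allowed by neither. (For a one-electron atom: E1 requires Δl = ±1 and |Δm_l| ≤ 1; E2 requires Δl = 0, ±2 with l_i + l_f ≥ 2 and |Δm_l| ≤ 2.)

neither

Δl = 0 − 0 = +0; l_i + l_f = 0.
Δm_l = +0.
E1 (Δl = ±1, |Δm_l| ≤ 1): not satisfied.
E2 (Δl = 0,±2, l_i+l_f ≥ 2, |Δm_l| ≤ 2): not satisfied.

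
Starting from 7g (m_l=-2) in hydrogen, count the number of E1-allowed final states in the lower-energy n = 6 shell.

E1 requires Δl = ±1, so l_f ∈ {3, 5}; with 0 ≤ l_f ≤ n_f−1 = 5, the allowed l_f values are {3, 5}.
For l_f = 3: m_f ∈ {m_i−1, m_i, m_i+1} ∩ [−3, 3] = {-3, -2, -1} → 3 states.
For l_f = 5: m_f ∈ {m_i−1, m_i, m_i+1} ∩ [−5, 5] = {-3, -2, -1} → 3 states.
Total: 6.

6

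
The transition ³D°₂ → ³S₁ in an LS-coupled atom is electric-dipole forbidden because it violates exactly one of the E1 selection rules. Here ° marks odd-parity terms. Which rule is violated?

the ΔL = 0, ±1 rule

Parity must change: odd → even — satisfied.
ΔJ = 0, ±1 (not J=0↔0): J: 2 → 1, ΔJ = -1 — satisfied.
ΔS = 0: S: 1 → 1 — satisfied.
ΔL = 0, ±1 (not L=0↔0): L: 2 → 0, ΔL = -2 — violated.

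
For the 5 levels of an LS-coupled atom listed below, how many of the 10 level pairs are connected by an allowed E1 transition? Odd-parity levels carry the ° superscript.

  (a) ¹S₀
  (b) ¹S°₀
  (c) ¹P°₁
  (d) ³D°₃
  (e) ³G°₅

(a)–(b): forbidden (ΔL, ΔJ).
(a)–(c): allowed.
(a)–(d): forbidden (ΔS, ΔL, ΔJ).
(a)–(e): forbidden (ΔS, ΔL, ΔJ).
(b)–(c): forbidden (parity).
(b)–(d): forbidden (parity, ΔS, ΔL, ΔJ).
(b)–(e): forbidden (parity, ΔS, ΔL, ΔJ).
(c)–(d): forbidden (parity, ΔS, ΔJ).
(c)–(e): forbidden (parity, ΔS, ΔL, ΔJ).
(d)–(e): forbidden (parity, ΔL, ΔJ).
Allowed pairs: 1 of 10.

1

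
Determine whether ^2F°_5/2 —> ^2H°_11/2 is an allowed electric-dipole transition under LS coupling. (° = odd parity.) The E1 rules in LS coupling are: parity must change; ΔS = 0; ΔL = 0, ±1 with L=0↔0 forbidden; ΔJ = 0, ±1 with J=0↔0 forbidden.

Initial level: S=1/2, L=3, J=5/2, parity odd. Final level: S=1/2, L=5, J=11/2, parity odd.
ΔS = 0: S: 1/2 → 1/2 — passes.
ΔJ = 0, ±1 (not J=0↔0): J: 5/2 → 11/2, ΔJ = +3 — fails.
Parity must change: odd → odd — fails.
ΔL = 0, ±1 (not L=0↔0): L: 3 → 5, ΔL = +2 — fails.
Rule(s) violated: parity, ΔL, ΔJ.

forbidden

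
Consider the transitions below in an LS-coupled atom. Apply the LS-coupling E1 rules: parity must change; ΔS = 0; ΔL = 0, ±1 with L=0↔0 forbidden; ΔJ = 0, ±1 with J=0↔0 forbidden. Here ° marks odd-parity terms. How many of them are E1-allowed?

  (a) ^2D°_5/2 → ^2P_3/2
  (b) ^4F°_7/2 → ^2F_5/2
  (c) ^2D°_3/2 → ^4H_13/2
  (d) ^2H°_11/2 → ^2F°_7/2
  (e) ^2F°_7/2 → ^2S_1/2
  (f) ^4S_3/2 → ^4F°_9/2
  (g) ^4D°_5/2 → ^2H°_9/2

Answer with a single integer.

(a) allowed
(b) forbidden (ΔS fails)
(c) forbidden (ΔS, ΔL, ΔJ fail)
(d) forbidden (parity, ΔL, ΔJ fail)
(e) forbidden (ΔL, ΔJ fail)
(f) forbidden (ΔL, ΔJ fail)
(g) forbidden (parity, ΔS, ΔL, ΔJ fail)
Total allowed: 1 of 7.

1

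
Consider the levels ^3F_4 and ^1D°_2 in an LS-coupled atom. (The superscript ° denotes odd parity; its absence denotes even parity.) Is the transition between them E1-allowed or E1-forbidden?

Initial level: S=1, L=3, J=4, parity even. Final level: S=0, L=2, J=2, parity odd.
Parity must change: even → odd — ok.
ΔS = 0: S: 1 → 0 — fails.
ΔL = 0, ±1 (not L=0↔0): L: 3 → 2, ΔL = -1 — ok.
ΔJ = 0, ±1 (not J=0↔0): J: 4 → 2, ΔJ = -2 — fails.
Rule(s) violated: ΔS, ΔJ.

forbidden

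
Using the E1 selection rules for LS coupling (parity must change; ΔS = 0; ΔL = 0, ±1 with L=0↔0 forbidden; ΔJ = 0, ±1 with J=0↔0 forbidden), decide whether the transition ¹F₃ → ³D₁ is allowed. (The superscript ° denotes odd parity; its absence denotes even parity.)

Initial level: S=0, L=3, J=3, parity even. Final level: S=1, L=2, J=1, parity even.
Parity must change: even → even — fails.
ΔS = 0: S: 0 → 1 — fails.
ΔL = 0, ±1 (not L=0↔0): L: 3 → 2, ΔL = -1 — passes.
ΔJ = 0, ±1 (not J=0↔0): J: 3 → 1, ΔJ = -2 — fails.
Rule(s) violated: parity, ΔS, ΔJ.

forbidden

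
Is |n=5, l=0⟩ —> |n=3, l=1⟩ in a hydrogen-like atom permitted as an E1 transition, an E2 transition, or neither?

Δl = 1 − 0 = +1; l_i + l_f = 1.
E1 (Δl = ±1): satisfied.
E2 (Δl = 0,±2, l_i+l_f ≥ 2): not satisfied.

E1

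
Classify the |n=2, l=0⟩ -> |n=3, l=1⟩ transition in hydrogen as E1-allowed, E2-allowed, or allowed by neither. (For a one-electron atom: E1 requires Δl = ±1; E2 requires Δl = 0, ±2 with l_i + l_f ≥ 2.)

E1

Δl = 1 − 0 = +1; l_i + l_f = 1.
E1 (Δl = ±1): satisfied.
E2 (Δl = 0,±2, l_i+l_f ≥ 2): not satisfied.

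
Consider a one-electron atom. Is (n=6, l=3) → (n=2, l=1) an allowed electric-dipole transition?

Δl = 1 − 3 = -2; the E1 rule Δl = ±1 is fails.
The transition is electric-dipole forbidden.

forbidden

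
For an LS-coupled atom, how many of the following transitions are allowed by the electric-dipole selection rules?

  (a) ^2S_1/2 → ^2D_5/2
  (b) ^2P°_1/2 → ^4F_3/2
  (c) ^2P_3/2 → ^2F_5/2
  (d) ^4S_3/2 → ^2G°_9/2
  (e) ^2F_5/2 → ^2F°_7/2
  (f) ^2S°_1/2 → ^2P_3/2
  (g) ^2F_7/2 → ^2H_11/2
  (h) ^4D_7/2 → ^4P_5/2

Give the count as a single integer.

(a) forbidden (parity, ΔL, ΔJ fail)
(b) forbidden (ΔS, ΔL fail)
(c) forbidden (parity, ΔL fail)
(d) forbidden (ΔS, ΔL, ΔJ fail)
(e) allowed
(f) allowed
(g) forbidden (parity, ΔL, ΔJ fail)
(h) forbidden (parity fails)
Total allowed: 2 of 8.

2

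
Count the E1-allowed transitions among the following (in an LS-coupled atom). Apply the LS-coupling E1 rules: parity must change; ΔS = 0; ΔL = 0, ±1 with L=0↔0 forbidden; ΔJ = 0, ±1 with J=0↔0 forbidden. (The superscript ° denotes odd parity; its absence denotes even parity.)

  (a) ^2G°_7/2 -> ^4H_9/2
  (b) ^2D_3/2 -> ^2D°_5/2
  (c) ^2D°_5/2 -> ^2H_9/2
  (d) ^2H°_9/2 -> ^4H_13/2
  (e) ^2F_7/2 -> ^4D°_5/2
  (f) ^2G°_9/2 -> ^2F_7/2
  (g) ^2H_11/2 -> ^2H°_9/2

(a) forbidden (ΔS fails)
(b) allowed
(c) forbidden (ΔL, ΔJ fail)
(d) forbidden (ΔS, ΔJ fail)
(e) forbidden (ΔS fails)
(f) allowed
(g) allowed
Total allowed: 3 of 7.

3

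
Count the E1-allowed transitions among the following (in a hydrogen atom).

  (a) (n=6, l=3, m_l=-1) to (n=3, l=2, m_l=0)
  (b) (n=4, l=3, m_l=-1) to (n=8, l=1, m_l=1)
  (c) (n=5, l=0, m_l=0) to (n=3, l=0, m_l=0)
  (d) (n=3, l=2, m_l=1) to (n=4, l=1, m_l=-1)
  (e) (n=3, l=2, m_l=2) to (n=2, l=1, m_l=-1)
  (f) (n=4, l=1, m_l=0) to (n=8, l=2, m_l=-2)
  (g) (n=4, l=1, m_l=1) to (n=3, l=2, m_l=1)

2

(a) allowed
(b) forbidden — Δl = -2 (E1 requires Δl = ±1); Δm_l = +2 (E1 requires Δm_l = 0, ±1)
(c) forbidden — Δl = +0 (E1 requires Δl = ±1)
(d) forbidden — Δm_l = -2 (E1 requires Δm_l = 0, ±1)
(e) forbidden — Δm_l = -3 (E1 requires Δm_l = 0, ±1)
(f) forbidden — Δm_l = -2 (E1 requires Δm_l = 0, ±1)
(g) allowed
Total allowed: 2 of 7.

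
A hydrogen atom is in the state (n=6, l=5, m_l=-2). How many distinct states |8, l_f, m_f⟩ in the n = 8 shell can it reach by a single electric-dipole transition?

E1 requires Δl = ±1, so l_f ∈ {4, 6}; with 0 ≤ l_f ≤ n_f−1 = 7, the allowed l_f values are {4, 6}.
For l_f = 4: m_f ∈ {m_i−1, m_i, m_i+1} ∩ [−4, 4] = {-3, -2, -1} → 3 states.
For l_f = 6: m_f ∈ {m_i−1, m_i, m_i+1} ∩ [−6, 6] = {-3, -2, -1} → 3 states.
Total: 6.

6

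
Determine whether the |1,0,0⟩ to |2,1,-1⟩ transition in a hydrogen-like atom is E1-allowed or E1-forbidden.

allowed

Initial l = 0, final l = 1, so Δl = +1. E1 requires Δl = ±1: ✓.
m_l: 0 → -1 (Δm_l = -1). |Δm_l| ≤ 1 ✓.
All E1 selection rules are satisfied.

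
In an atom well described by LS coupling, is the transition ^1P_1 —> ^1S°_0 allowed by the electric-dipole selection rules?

Initial level: S=0, L=1, J=1, parity even. Final level: S=0, L=0, J=0, parity odd.
ΔL = 0, ±1 (not L=0↔0): L: 1 → 0, ΔL = -1 — ✓.
ΔS = 0: S: 0 → 0 — ✓.
ΔJ = 0, ±1 (not J=0↔0): J: 1 → 0, ΔJ = -1 — ✓.
Parity must change: even → odd — ✓.
All four E1 rules are satisfied.

allowed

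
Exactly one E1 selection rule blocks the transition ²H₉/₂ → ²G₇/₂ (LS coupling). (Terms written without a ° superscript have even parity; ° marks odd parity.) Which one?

Initial level: S=1/2, L=5, J=9/2, parity even. Final level: S=1/2, L=4, J=7/2, parity even.
ΔJ = 0, ±1 (not J=0↔0): J: 9/2 → 7/2, ΔJ = -1 — satisfied.
Parity must change: even → even — violated.
ΔL = 0, ±1 (not L=0↔0): L: 5 → 4, ΔL = -1 — satisfied.
ΔS = 0: S: 1/2 → 1/2 — satisfied.

parity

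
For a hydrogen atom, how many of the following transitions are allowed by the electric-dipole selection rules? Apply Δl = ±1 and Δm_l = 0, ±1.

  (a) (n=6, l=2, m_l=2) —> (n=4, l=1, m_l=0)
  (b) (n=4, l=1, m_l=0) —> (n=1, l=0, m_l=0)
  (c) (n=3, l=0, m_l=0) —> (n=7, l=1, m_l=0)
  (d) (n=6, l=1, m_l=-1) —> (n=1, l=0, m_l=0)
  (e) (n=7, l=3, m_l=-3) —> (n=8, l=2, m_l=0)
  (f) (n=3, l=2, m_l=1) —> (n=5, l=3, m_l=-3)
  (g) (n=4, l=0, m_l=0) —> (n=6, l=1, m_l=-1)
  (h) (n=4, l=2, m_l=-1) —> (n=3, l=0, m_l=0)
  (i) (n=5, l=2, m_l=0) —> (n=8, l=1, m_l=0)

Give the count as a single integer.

5

(a) forbidden — Δm_l = -2 (E1 requires Δm_l = 0, ±1)
(b) allowed
(c) allowed
(d) allowed
(e) forbidden — Δm_l = +3 (E1 requires Δm_l = 0, ±1)
(f) forbidden — Δm_l = -4 (E1 requires Δm_l = 0, ±1)
(g) allowed
(h) forbidden — Δl = -2 (E1 requires Δl = ±1)
(i) allowed
Total allowed: 5 of 9.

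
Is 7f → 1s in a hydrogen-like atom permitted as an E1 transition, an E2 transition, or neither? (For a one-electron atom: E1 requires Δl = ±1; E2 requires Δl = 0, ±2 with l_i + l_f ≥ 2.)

neither

Δl = 0 − 3 = -3; l_i + l_f = 3.
E1 (Δl = ±1): not satisfied.
E2 (Δl = 0,±2, l_i+l_f ≥ 2): not satisfied.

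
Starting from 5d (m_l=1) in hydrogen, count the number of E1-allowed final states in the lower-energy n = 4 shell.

5

E1 requires Δl = ±1, so l_f ∈ {1, 3}; with 0 ≤ l_f ≤ n_f−1 = 3, the allowed l_f values are {1, 3}.
For l_f = 1: m_f ∈ {m_i−1, m_i, m_i+1} ∩ [−1, 1] = {0, 1} → 2 states.
For l_f = 3: m_f ∈ {m_i−1, m_i, m_i+1} ∩ [−3, 3] = {0, 1, 2} → 3 states.
Total: 5.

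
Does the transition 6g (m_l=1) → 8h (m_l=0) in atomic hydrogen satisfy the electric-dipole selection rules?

allowed

Δl = 5 − 4 = +1; the E1 rule Δl = ±1 is satisfied.
Δm_l = 0 − (1) = -1. E1 requires Δm_l = 0, ±1: satisfied.
All E1 selection rules are satisfied.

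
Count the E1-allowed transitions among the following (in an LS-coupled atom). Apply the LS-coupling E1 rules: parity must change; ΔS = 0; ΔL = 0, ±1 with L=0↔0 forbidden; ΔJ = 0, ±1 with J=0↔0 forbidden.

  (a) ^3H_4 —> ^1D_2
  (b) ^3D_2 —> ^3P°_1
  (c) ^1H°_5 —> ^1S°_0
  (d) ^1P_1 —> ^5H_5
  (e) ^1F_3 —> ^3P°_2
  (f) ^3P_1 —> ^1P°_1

1

(a) forbidden (parity, ΔS, ΔL, ΔJ fail)
(b) allowed
(c) forbidden (parity, ΔL, ΔJ fail)
(d) forbidden (parity, ΔS, ΔL, ΔJ fail)
(e) forbidden (ΔS, ΔL fail)
(f) forbidden (ΔS fails)
Total allowed: 1 of 6.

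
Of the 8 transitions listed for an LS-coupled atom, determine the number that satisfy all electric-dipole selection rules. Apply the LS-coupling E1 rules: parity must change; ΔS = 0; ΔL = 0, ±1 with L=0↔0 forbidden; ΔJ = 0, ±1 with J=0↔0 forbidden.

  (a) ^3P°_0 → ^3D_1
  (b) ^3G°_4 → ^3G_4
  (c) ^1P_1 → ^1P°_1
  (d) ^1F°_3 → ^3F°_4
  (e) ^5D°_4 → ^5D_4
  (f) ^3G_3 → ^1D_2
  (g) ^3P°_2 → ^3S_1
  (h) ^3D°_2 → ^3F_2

6

(a) allowed
(b) allowed
(c) allowed
(d) forbidden (parity, ΔS fail)
(e) allowed
(f) forbidden (parity, ΔS, ΔL fail)
(g) allowed
(h) allowed
Total allowed: 6 of 8.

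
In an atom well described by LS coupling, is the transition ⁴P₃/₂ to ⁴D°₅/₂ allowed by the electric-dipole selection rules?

Reading off the term symbols: S 3/2→3/2, L 1→2, J 3/2→5/2, parity even→odd.
ΔJ = 0, ±1 (not J=0↔0): J: 3/2 → 5/2, ΔJ = +1 — passes.
Parity must change: even → odd — passes.
ΔL = 0, ±1 (not L=0↔0): L: 1 → 2, ΔL = +1 — passes.
ΔS = 0: S: 3/2 → 3/2 — passes.
All four E1 rules are satisfied.

allowed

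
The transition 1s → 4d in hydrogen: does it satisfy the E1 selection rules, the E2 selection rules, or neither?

E2

Δl = 2 − 0 = +2; l_i + l_f = 2.
E1 (Δl = ±1): not satisfied.
E2 (Δl = 0,±2, l_i+l_f ≥ 2): satisfied.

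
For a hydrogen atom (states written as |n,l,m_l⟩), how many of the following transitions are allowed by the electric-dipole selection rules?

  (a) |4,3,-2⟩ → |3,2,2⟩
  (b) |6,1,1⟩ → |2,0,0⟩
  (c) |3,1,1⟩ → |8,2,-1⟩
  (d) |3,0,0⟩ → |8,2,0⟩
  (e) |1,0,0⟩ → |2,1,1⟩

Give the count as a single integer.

(a) forbidden — Δm_l = +4 (E1 requires Δm_l = 0, ±1)
(b) allowed
(c) forbidden — Δm_l = -2 (E1 requires Δm_l = 0, ±1)
(d) forbidden — Δl = +2 (E1 requires Δl = ±1)
(e) allowed
Total allowed: 2 of 5.

2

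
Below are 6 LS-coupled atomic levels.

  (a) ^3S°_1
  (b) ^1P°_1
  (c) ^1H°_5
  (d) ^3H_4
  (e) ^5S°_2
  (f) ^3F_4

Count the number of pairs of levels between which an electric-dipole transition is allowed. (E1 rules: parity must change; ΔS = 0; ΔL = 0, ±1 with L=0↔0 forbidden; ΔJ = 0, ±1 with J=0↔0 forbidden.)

(a)–(b): forbidden (parity, ΔS).
(a)–(c): forbidden (parity, ΔS, ΔL, ΔJ).
(a)–(d): forbidden (ΔL, ΔJ).
(a)–(e): forbidden (parity, ΔS, ΔL).
(a)–(f): forbidden (ΔL, ΔJ).
(b)–(c): forbidden (parity, ΔL, ΔJ).
(b)–(d): forbidden (ΔS, ΔL, ΔJ).
(b)–(e): forbidden (parity, ΔS).
(b)–(f): forbidden (ΔS, ΔL, ΔJ).
(c)–(d): forbidden (ΔS).
(c)–(e): forbidden (parity, ΔS, ΔL, ΔJ).
(c)–(f): forbidden (ΔS, ΔL).
(d)–(e): forbidden (ΔS, ΔL, ΔJ).
(d)–(f): forbidden (parity, ΔL).
(e)–(f): forbidden (ΔS, ΔL, ΔJ).
Allowed pairs: 0 of 15.

0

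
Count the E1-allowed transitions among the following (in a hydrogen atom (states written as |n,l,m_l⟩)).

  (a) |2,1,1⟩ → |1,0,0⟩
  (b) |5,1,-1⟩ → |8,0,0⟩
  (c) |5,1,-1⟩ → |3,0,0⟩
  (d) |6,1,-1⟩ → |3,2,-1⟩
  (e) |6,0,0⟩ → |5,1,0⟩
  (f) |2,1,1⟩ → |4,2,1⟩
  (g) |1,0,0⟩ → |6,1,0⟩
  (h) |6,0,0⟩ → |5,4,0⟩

7

(a) allowed
(b) allowed
(c) allowed
(d) allowed
(e) allowed
(f) allowed
(g) allowed
(h) forbidden — Δl = +4 (E1 requires Δl = ±1)
Total allowed: 7 of 8.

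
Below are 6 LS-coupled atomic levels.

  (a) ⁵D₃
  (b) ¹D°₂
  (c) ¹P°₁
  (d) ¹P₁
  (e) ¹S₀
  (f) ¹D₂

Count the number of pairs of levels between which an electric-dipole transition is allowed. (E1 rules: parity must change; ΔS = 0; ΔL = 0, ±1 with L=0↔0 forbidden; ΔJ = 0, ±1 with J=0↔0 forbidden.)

(a)–(b): forbidden (ΔS).
(a)–(c): forbidden (ΔS, ΔJ).
(a)–(d): forbidden (parity, ΔS, ΔJ).
(a)–(e): forbidden (parity, ΔS, ΔL, ΔJ).
(a)–(f): forbidden (parity, ΔS).
(b)–(c): forbidden (parity).
(b)–(d): allowed.
(b)–(e): forbidden (ΔL, ΔJ).
(b)–(f): allowed.
(c)–(d): allowed.
(c)–(e): allowed.
(c)–(f): allowed.
(d)–(e): forbidden (parity).
(d)–(f): forbidden (parity).
(e)–(f): forbidden (parity, ΔL, ΔJ).
Allowed pairs: 5 of 15.

5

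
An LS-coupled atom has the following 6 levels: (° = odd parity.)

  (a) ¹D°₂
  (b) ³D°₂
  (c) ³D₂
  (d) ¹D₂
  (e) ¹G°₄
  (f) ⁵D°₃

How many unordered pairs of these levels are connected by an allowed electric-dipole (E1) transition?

(a)–(b): forbidden (parity, ΔS).
(a)–(c): forbidden (ΔS).
(a)–(d): allowed.
(a)–(e): forbidden (parity, ΔL, ΔJ).
(a)–(f): forbidden (parity, ΔS).
(b)–(c): allowed.
(b)–(d): forbidden (ΔS).
(b)–(e): forbidden (parity, ΔS, ΔL, ΔJ).
(b)–(f): forbidden (parity, ΔS).
(c)–(d): forbidden (parity, ΔS).
(c)–(e): forbidden (ΔS, ΔL, ΔJ).
(c)–(f): forbidden (ΔS).
(d)–(e): forbidden (ΔL, ΔJ).
(d)–(f): forbidden (ΔS).
(e)–(f): forbidden (parity, ΔS, ΔL).
Allowed pairs: 2 of 15.

2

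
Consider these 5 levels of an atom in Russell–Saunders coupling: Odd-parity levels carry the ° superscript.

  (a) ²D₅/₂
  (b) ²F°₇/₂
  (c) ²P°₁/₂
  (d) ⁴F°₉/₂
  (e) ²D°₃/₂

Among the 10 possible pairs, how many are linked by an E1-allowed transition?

(a)–(b): allowed.
(a)–(c): forbidden (ΔJ).
(a)–(d): forbidden (ΔS, ΔJ).
(a)–(e): allowed.
(b)–(c): forbidden (parity, ΔL, ΔJ).
(b)–(d): forbidden (parity, ΔS).
(b)–(e): forbidden (parity, ΔJ).
(c)–(d): forbidden (parity, ΔS, ΔL, ΔJ).
(c)–(e): forbidden (parity).
(d)–(e): forbidden (parity, ΔS, ΔJ).
Allowed pairs: 2 of 10.

2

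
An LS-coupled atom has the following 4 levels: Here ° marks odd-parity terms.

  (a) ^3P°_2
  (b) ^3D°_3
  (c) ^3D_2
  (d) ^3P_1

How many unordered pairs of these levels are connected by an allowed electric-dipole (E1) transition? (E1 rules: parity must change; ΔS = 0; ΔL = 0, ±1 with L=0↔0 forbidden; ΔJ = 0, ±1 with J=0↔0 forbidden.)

3

(a)–(b): forbidden (parity).
(a)–(c): allowed.
(a)–(d): allowed.
(b)–(c): allowed.
(b)–(d): forbidden (ΔJ).
(c)–(d): forbidden (parity).
Allowed pairs: 3 of 6.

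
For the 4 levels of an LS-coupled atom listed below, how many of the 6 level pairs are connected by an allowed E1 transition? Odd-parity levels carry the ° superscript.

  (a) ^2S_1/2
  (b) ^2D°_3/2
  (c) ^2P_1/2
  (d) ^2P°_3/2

3

(a)–(b): forbidden (ΔL).
(a)–(c): forbidden (parity).
(a)–(d): allowed.
(b)–(c): allowed.
(b)–(d): forbidden (parity).
(c)–(d): allowed.
Allowed pairs: 3 of 6.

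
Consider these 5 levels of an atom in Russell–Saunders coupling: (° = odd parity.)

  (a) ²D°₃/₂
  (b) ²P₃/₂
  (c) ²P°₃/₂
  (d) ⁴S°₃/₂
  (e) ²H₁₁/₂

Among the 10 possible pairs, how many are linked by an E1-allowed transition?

(a)–(b): allowed.
(a)–(c): forbidden (parity).
(a)–(d): forbidden (parity, ΔS, ΔL).
(a)–(e): forbidden (ΔL, ΔJ).
(b)–(c): allowed.
(b)–(d): forbidden (ΔS).
(b)–(e): forbidden (parity, ΔL, ΔJ).
(c)–(d): forbidden (parity, ΔS).
(c)–(e): forbidden (ΔL, ΔJ).
(d)–(e): forbidden (ΔS, ΔL, ΔJ).
Allowed pairs: 2 of 10.

2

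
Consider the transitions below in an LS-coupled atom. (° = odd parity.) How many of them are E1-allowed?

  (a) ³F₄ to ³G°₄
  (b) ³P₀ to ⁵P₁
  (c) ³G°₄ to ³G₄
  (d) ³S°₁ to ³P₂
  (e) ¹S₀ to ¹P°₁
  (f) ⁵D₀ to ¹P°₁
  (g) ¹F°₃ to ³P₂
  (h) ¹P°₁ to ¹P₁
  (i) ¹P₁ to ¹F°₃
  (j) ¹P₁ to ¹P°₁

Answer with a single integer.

6

(a) allowed
(b) forbidden (parity, ΔS fail)
(c) allowed
(d) allowed
(e) allowed
(f) forbidden (ΔS fails)
(g) forbidden (ΔS, ΔL fail)
(h) allowed
(i) forbidden (ΔL, ΔJ fail)
(j) allowed
Total allowed: 6 of 10.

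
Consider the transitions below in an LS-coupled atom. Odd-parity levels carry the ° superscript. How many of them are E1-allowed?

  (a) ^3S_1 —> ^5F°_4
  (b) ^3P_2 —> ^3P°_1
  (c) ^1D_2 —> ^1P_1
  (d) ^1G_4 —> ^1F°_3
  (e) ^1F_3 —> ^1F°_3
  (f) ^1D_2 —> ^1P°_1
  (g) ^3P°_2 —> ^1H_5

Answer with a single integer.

(a) forbidden (ΔS, ΔL, ΔJ fail)
(b) allowed
(c) forbidden (parity fails)
(d) allowed
(e) allowed
(f) allowed
(g) forbidden (ΔS, ΔL, ΔJ fail)
Total allowed: 4 of 7.

4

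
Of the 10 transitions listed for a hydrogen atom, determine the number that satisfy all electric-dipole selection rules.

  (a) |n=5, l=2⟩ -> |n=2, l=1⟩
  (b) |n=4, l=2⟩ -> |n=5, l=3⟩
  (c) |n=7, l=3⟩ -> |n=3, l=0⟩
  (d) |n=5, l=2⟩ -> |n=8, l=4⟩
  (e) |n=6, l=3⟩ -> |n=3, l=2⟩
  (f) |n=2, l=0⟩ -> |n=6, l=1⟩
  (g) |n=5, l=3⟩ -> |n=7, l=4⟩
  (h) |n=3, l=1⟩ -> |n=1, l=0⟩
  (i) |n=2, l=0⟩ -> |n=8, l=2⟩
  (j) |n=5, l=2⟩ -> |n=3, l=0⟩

(a) allowed
(b) allowed
(c) forbidden — Δl = -3 (E1 requires Δl = ±1)
(d) forbidden — Δl = +2 (E1 requires Δl = ±1)
(e) allowed
(f) allowed
(g) allowed
(h) allowed
(i) forbidden — Δl = +2 (E1 requires Δl = ±1)
(j) forbidden — Δl = -2 (E1 requires Δl = ±1)
Total allowed: 6 of 10.

6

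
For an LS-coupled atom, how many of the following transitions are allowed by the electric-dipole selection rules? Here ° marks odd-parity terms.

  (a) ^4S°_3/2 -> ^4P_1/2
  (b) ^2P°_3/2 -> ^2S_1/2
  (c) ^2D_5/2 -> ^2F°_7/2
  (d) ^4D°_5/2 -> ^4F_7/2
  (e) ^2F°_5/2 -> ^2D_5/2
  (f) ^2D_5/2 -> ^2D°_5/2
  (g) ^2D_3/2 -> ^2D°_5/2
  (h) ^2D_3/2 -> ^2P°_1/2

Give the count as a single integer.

(a) allowed
(b) allowed
(c) allowed
(d) allowed
(e) allowed
(f) allowed
(g) allowed
(h) allowed
Total allowed: 8 of 8.

8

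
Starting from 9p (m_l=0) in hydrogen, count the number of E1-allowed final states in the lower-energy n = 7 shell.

4

E1 requires Δl = ±1, so l_f ∈ {0, 2}; with 0 ≤ l_f ≤ n_f−1 = 6, the allowed l_f values are {0, 2}.
For l_f = 0: m_f ∈ {m_i−1, m_i, m_i+1} ∩ [−0, 0] = {0} → 1 state.
For l_f = 2: m_f ∈ {m_i−1, m_i, m_i+1} ∩ [−2, 2] = {-1, 0, 1} → 3 states.
Total: 4.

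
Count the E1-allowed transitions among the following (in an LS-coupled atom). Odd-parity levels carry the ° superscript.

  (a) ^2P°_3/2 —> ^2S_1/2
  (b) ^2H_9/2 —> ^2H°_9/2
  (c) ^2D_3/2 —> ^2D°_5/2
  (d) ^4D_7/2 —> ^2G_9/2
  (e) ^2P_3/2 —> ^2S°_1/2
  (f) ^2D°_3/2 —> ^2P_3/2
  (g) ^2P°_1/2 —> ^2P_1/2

(a) allowed
(b) allowed
(c) allowed
(d) forbidden (parity, ΔS, ΔL fail)
(e) allowed
(f) allowed
(g) allowed
Total allowed: 6 of 7.

6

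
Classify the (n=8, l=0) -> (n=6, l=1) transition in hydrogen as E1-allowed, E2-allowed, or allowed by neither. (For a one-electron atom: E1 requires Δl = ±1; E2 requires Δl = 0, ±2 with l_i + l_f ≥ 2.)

E1

Δl = 1 − 0 = +1; l_i + l_f = 1.
E1 (Δl = ±1): satisfied.
E2 (Δl = 0,±2, l_i+l_f ≥ 2): not satisfied.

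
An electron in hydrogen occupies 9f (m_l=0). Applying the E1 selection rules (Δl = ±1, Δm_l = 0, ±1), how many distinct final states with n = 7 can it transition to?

6

E1 requires Δl = ±1, so l_f ∈ {2, 4}; with 0 ≤ l_f ≤ n_f−1 = 6, the allowed l_f values are {2, 4}.
For l_f = 2: m_f ∈ {m_i−1, m_i, m_i+1} ∩ [−2, 2] = {-1, 0, 1} → 3 states.
For l_f = 4: m_f ∈ {m_i−1, m_i, m_i+1} ∩ [−4, 4] = {-1, 0, 1} → 3 states.
Total: 6.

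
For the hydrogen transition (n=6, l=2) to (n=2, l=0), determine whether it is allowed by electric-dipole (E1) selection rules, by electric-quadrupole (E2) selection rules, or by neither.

E2

Δl = 0 − 2 = -2; l_i + l_f = 2.
E1 (Δl = ±1): not satisfied.
E2 (Δl = 0,±2, l_i+l_f ≥ 2): satisfied.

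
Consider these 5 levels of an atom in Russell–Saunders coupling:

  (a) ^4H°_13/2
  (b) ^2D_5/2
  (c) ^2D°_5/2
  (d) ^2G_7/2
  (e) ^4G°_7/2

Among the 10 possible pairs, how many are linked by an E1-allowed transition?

1

(a)–(b): forbidden (ΔS, ΔL, ΔJ).
(a)–(c): forbidden (parity, ΔS, ΔL, ΔJ).
(a)–(d): forbidden (ΔS, ΔJ).
(a)–(e): forbidden (parity, ΔJ).
(b)–(c): allowed.
(b)–(d): forbidden (parity, ΔL).
(b)–(e): forbidden (ΔS, ΔL).
(c)–(d): forbidden (ΔL).
(c)–(e): forbidden (parity, ΔS, ΔL).
(d)–(e): forbidden (ΔS).
Allowed pairs: 1 of 10.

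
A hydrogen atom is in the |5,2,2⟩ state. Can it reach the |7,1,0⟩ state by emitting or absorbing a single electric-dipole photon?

l: 2 → 1 (Δl = -1). Δl = ±1 passes.
Δm_l = 0 − (2) = -2. E1 requires Δm_l = 0, ±1: fails.
The transition is electric-dipole forbidden.

forbidden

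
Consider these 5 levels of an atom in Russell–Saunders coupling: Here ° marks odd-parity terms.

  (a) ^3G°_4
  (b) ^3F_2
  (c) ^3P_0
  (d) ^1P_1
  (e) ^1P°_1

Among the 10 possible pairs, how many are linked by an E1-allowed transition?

1

(a)–(b): forbidden (ΔJ).
(a)–(c): forbidden (ΔL, ΔJ).
(a)–(d): forbidden (ΔS, ΔL, ΔJ).
(a)–(e): forbidden (parity, ΔS, ΔL, ΔJ).
(b)–(c): forbidden (parity, ΔL, ΔJ).
(b)–(d): forbidden (parity, ΔS, ΔL).
(b)–(e): forbidden (ΔS, ΔL).
(c)–(d): forbidden (parity, ΔS).
(c)–(e): forbidden (ΔS).
(d)–(e): allowed.
Allowed pairs: 1 of 10.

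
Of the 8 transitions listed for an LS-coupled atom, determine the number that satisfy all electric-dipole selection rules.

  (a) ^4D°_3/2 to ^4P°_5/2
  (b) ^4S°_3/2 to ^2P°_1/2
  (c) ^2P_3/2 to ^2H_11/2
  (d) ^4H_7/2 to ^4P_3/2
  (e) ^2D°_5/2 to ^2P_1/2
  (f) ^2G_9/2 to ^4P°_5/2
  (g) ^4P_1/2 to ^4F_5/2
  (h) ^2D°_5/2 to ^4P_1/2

0

(a) forbidden (parity fails)
(b) forbidden (parity, ΔS fail)
(c) forbidden (parity, ΔL, ΔJ fail)
(d) forbidden (parity, ΔL, ΔJ fail)
(e) forbidden (ΔJ fails)
(f) forbidden (ΔS, ΔL, ΔJ fail)
(g) forbidden (parity, ΔL, ΔJ fail)
(h) forbidden (ΔS, ΔJ fail)
Total allowed: 0 of 8.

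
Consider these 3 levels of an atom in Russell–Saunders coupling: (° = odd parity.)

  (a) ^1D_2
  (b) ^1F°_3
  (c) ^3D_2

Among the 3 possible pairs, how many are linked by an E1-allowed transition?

1

(a)–(b): allowed.
(a)–(c): forbidden (parity, ΔS).
(b)–(c): forbidden (ΔS).
Allowed pairs: 1 of 3.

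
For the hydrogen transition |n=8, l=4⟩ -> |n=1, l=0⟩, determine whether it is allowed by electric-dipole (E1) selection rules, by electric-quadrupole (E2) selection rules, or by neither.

neither

Δl = 0 − 4 = -4; l_i + l_f = 4.
E1 (Δl = ±1): not satisfied.
E2 (Δl = 0,±2, l_i+l_f ≥ 2): not satisfied.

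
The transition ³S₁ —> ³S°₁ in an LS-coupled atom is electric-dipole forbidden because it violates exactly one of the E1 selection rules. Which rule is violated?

the L=0 ↔ L=0 exclusion

Parity must change: even → odd — ok.
ΔS = 0: S: 1 → 1 — ok.
ΔL = 0, ±1 (not L=0↔0): L: 0 → 0, ΔL = +0 — fails.
ΔJ = 0, ±1 (not J=0↔0): J: 1 → 1, ΔJ = +0 — ok.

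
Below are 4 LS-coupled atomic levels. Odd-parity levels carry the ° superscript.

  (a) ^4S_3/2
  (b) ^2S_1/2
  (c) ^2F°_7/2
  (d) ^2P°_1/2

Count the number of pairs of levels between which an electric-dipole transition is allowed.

1

(a)–(b): forbidden (parity, ΔS, ΔL).
(a)–(c): forbidden (ΔS, ΔL, ΔJ).
(a)–(d): forbidden (ΔS).
(b)–(c): forbidden (ΔL, ΔJ).
(b)–(d): allowed.
(c)–(d): forbidden (parity, ΔL, ΔJ).
Allowed pairs: 1 of 6.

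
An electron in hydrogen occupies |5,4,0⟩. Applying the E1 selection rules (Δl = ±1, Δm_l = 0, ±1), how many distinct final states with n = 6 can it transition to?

6

E1 requires Δl = ±1, so l_f ∈ {3, 5}; with 0 ≤ l_f ≤ n_f−1 = 5, the allowed l_f values are {3, 5}.
For l_f = 3: m_f ∈ {m_i−1, m_i, m_i+1} ∩ [−3, 3] = {-1, 0, 1} → 3 states.
For l_f = 5: m_f ∈ {m_i−1, m_i, m_i+1} ∩ [−5, 5] = {-1, 0, 1} → 3 states.
Total: 6.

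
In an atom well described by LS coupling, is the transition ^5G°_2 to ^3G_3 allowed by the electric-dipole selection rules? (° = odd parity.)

forbidden

ΔJ = 0, ±1 (not J=0↔0): J: 2 → 3, ΔJ = +1 — ✓.
ΔL = 0, ±1 (not L=0↔0): L: 4 → 4, ΔL = +0 — ✓.
ΔS = 0: S: 2 → 1 — ✗.
Parity must change: odd → even — ✓.
Rule(s) violated: ΔS.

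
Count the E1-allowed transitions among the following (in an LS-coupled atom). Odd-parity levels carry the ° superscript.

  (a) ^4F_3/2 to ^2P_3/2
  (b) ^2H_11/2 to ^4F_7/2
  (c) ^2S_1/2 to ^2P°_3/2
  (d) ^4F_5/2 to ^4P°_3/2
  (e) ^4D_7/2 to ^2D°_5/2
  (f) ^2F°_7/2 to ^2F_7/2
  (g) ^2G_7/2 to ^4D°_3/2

(a) forbidden (parity, ΔS, ΔL fail)
(b) forbidden (parity, ΔS, ΔL, ΔJ fail)
(c) allowed
(d) forbidden (ΔL fails)
(e) forbidden (ΔS fails)
(f) allowed
(g) forbidden (ΔS, ΔL, ΔJ fail)
Total allowed: 2 of 7.

2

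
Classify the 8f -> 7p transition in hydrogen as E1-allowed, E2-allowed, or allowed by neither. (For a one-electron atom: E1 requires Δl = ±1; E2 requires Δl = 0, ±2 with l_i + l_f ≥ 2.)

E2

Δl = 1 − 3 = -2; l_i + l_f = 4.
E1 (Δl = ±1): not satisfied.
E2 (Δl = 0,±2, l_i+l_f ≥ 2): satisfied.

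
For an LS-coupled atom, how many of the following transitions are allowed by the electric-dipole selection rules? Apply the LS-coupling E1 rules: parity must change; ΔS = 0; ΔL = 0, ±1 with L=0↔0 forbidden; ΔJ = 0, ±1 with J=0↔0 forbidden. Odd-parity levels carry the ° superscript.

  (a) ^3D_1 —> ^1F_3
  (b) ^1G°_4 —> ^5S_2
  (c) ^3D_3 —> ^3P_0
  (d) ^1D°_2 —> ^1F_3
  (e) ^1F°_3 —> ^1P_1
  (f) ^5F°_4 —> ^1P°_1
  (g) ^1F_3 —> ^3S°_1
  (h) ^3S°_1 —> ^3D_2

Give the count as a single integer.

1

(a) forbidden (parity, ΔS, ΔJ fail)
(b) forbidden (ΔS, ΔL, ΔJ fail)
(c) forbidden (parity, ΔJ fail)
(d) allowed
(e) forbidden (ΔL, ΔJ fail)
(f) forbidden (parity, ΔS, ΔL, ΔJ fail)
(g) forbidden (ΔS, ΔL, ΔJ fail)
(h) forbidden (ΔL fails)
Total allowed: 1 of 8.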